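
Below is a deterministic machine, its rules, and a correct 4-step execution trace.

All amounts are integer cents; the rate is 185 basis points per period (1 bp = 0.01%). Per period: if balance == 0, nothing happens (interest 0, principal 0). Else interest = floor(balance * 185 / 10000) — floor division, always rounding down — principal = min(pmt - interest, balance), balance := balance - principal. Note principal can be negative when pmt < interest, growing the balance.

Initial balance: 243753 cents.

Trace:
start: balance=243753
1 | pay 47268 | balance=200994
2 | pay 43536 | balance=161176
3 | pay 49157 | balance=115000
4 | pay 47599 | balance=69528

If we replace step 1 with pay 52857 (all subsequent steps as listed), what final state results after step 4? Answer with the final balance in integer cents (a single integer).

(re-executing from step 1 with the substitution; state before step 1: balance=243753)
1 | pay 52857 | balance=195405
2 | pay 43536 | balance=155483
3 | pay 49157 | balance=109202
4 | pay 47599 | balance=63623

63623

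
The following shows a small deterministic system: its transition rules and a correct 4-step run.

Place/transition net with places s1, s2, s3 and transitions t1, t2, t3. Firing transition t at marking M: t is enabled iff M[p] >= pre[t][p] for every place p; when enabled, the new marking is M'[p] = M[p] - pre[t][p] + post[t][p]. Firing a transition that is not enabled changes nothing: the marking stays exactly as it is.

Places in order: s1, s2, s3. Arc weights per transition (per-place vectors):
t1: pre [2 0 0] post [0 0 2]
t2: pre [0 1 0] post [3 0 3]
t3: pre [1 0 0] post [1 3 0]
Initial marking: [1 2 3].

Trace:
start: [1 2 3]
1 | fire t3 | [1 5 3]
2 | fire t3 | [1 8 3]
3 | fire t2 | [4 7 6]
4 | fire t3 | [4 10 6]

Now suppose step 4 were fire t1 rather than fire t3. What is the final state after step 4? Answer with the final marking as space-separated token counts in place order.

(re-executing from step 4 with the substitution; state before step 4: [4 7 6])
4 | fire t1 | [2 7 8]

2 7 8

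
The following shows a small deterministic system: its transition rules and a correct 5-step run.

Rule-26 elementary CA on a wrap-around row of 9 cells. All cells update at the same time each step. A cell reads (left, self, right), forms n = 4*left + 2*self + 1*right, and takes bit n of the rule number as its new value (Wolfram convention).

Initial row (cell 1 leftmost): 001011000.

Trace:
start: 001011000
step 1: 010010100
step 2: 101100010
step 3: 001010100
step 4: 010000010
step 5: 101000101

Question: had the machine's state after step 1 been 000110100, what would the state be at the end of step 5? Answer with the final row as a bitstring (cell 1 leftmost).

101000000

state after step 1 := 000110100
step 2: 001100010
step 3: 011010101
step 4: 010000000
step 5: 101000000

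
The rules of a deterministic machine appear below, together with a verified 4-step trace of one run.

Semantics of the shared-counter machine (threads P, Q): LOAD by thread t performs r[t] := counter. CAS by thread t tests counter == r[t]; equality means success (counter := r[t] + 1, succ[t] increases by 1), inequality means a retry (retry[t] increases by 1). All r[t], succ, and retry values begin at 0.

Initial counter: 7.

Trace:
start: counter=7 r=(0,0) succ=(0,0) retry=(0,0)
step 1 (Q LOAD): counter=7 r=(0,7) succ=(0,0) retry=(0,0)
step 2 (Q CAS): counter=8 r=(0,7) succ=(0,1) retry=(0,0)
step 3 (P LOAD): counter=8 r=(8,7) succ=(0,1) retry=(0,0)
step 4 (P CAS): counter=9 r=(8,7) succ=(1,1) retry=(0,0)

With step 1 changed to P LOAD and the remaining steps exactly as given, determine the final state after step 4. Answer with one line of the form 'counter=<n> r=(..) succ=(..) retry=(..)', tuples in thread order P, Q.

(re-executing from step 1 with the substitution; state before step 1: counter=7 r=(0,0) succ=(0,0) retry=(0,0))
step 1 (P LOAD): counter=7 r=(7,0) succ=(0,0) retry=(0,0)
step 2 (Q CAS): counter=7 r=(7,0) succ=(0,0) retry=(0,1)
step 3 (P LOAD): counter=7 r=(7,0) succ=(0,0) retry=(0,1)
step 4 (P CAS): counter=8 r=(7,0) succ=(1,0) retry=(0,1)

counter=8 r=(7,0) succ=(1,0) retry=(0,1)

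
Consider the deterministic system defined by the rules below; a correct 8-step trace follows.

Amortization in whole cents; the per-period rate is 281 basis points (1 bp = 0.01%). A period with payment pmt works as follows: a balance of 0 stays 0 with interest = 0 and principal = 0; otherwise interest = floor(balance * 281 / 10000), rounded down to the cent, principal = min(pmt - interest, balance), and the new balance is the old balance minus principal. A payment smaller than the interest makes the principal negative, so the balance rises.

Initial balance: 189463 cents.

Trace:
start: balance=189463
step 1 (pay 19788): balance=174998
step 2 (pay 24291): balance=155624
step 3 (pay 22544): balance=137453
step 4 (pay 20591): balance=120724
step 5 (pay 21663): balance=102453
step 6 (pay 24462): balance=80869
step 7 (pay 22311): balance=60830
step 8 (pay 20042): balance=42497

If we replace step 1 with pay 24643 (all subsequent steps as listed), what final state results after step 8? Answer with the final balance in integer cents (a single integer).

36603

(re-executing from step 1 with the substitution; state before step 1: balance=189463)
step 1 (pay 24643): balance=170143
step 2 (pay 24291): balance=150633
step 3 (pay 22544): balance=132321
step 4 (pay 20591): balance=115448
step 5 (pay 21663): balance=97029
step 6 (pay 24462): balance=75293
step 7 (pay 22311): balance=55097
step 8 (pay 20042): balance=36603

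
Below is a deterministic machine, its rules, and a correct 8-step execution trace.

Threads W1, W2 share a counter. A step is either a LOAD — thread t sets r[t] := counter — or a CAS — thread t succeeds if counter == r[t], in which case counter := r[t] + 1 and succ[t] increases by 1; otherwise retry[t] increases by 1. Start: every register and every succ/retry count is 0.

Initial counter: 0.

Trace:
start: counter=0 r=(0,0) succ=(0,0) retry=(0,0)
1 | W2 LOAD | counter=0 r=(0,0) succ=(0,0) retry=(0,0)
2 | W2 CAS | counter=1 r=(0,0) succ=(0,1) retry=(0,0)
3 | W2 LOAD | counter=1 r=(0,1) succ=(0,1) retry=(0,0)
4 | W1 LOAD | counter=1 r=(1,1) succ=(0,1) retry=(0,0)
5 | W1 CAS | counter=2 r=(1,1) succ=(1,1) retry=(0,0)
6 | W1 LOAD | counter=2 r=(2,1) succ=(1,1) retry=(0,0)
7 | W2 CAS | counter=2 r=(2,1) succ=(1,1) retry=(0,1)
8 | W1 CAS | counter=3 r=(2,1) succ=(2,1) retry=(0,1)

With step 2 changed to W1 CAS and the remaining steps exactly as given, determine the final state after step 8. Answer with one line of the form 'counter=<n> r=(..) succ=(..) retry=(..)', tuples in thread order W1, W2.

counter=3 r=(2,1) succ=(3,0) retry=(0,1)

(re-executing from step 2 with the substitution; state before step 2: counter=0 r=(0,0) succ=(0,0) retry=(0,0))
2 | W1 CAS | counter=1 r=(0,0) succ=(1,0) retry=(0,0)
3 | W2 LOAD | counter=1 r=(0,1) succ=(1,0) retry=(0,0)
4 | W1 LOAD | counter=1 r=(1,1) succ=(1,0) retry=(0,0)
5 | W1 CAS | counter=2 r=(1,1) succ=(2,0) retry=(0,0)
6 | W1 LOAD | counter=2 r=(2,1) succ=(2,0) retry=(0,0)
7 | W2 CAS | counter=2 r=(2,1) succ=(2,0) retry=(0,1)
8 | W1 CAS | counter=3 r=(2,1) succ=(3,0) retry=(0,1)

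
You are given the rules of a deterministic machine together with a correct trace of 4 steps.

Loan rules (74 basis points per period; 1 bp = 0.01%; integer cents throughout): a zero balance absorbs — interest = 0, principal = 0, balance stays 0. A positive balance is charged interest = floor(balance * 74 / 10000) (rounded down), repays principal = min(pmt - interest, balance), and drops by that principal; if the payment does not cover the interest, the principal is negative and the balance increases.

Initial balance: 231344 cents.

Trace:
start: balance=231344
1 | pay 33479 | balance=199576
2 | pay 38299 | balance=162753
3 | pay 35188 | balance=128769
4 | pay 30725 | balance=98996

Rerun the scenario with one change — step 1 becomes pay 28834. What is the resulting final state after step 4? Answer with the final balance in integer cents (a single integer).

(re-executing from step 1 with the substitution; state before step 1: balance=231344)
1 | pay 28834 | balance=204221
2 | pay 38299 | balance=167433
3 | pay 35188 | balance=133484
4 | pay 30725 | balance=103746

103746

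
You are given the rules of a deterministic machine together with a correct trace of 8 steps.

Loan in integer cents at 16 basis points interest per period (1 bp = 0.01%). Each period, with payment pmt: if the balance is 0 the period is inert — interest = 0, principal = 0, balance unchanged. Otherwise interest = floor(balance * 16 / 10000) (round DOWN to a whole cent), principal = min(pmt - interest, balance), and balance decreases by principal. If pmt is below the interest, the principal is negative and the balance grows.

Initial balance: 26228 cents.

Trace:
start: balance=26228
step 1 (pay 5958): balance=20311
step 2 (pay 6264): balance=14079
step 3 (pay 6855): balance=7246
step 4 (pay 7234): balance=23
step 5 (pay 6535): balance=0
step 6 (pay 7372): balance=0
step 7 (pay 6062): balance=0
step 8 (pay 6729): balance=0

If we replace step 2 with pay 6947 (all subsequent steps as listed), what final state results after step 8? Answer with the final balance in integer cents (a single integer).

0

(re-executing from step 2 with the substitution; state before step 2: balance=20311)
step 2 (pay 6947): balance=13396
step 3 (pay 6855): balance=6562
step 4 (pay 7234): balance=0
step 5 (pay 6535): balance=0
step 6 (pay 7372): balance=0
step 7 (pay 6062): balance=0
step 8 (pay 6729): balance=0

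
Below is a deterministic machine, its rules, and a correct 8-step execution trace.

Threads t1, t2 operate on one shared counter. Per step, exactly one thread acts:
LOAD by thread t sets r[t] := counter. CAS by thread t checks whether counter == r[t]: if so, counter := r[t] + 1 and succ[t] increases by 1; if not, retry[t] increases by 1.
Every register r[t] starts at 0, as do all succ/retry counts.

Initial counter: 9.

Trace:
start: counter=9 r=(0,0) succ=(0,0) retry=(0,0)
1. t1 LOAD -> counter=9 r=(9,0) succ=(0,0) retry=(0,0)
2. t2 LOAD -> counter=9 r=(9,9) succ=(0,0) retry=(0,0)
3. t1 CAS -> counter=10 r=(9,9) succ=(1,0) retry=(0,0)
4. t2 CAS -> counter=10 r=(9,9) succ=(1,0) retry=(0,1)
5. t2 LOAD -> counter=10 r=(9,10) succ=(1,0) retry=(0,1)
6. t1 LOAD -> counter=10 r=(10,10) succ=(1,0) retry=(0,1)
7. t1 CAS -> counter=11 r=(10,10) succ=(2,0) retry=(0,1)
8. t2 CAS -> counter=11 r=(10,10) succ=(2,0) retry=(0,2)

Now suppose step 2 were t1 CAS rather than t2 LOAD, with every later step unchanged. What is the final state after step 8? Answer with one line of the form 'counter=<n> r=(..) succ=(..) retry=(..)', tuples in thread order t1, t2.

counter=11 r=(10,10) succ=(2,0) retry=(1,2)

(re-executing from step 2 with the substitution; state before step 2: counter=9 r=(9,0) succ=(0,0) retry=(0,0))
2. t1 CAS -> counter=10 r=(9,0) succ=(1,0) retry=(0,0)
3. t1 CAS -> counter=10 r=(9,0) succ=(1,0) retry=(1,0)
4. t2 CAS -> counter=10 r=(9,0) succ=(1,0) retry=(1,1)
5. t2 LOAD -> counter=10 r=(9,10) succ=(1,0) retry=(1,1)
6. t1 LOAD -> counter=10 r=(10,10) succ=(1,0) retry=(1,1)
7. t1 CAS -> counter=11 r=(10,10) succ=(2,0) retry=(1,1)
8. t2 CAS -> counter=11 r=(10,10) succ=(2,0) retry=(1,2)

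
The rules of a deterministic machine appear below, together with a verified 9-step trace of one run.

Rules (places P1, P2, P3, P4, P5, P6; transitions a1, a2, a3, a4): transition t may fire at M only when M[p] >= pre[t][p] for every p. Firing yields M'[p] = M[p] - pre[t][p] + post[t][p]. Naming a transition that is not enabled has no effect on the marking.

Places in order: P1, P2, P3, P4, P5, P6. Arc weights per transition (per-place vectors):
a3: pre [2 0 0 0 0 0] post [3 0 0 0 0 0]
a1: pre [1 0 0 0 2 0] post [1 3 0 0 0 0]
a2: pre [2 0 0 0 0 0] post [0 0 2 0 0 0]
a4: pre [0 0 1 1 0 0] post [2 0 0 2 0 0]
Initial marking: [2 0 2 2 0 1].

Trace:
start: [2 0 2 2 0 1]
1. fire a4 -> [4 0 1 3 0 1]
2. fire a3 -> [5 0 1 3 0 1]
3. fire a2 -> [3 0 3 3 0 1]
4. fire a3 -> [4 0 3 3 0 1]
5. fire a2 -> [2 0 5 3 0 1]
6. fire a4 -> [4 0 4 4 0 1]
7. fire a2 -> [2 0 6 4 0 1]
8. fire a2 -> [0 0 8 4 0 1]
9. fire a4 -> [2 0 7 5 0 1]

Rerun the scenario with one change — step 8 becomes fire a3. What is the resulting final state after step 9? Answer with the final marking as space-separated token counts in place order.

(re-executing from step 8 with the substitution; state before step 8: [2 0 6 4 0 1])
8. fire a3 -> [3 0 6 4 0 1]
9. fire a4 -> [5 0 5 5 0 1]

5 0 5 5 0 1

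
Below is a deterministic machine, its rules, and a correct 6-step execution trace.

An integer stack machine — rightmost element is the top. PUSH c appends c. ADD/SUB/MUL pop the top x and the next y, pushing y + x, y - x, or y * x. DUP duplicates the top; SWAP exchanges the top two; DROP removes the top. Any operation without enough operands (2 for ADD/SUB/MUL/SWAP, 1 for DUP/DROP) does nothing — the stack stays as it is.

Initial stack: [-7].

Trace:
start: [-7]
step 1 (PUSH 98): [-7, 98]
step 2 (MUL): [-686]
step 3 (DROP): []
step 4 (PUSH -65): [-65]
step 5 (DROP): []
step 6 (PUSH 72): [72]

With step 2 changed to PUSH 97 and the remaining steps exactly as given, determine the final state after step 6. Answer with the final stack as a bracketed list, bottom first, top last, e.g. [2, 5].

(re-executing from step 2 with the substitution; state before step 2: [-7, 98])
step 2 (PUSH 97): [-7, 98, 97]
step 3 (DROP): [-7, 98]
step 4 (PUSH -65): [-7, 98, -65]
step 5 (DROP): [-7, 98]
step 6 (PUSH 72): [-7, 98, 72]

[-7, 98, 72]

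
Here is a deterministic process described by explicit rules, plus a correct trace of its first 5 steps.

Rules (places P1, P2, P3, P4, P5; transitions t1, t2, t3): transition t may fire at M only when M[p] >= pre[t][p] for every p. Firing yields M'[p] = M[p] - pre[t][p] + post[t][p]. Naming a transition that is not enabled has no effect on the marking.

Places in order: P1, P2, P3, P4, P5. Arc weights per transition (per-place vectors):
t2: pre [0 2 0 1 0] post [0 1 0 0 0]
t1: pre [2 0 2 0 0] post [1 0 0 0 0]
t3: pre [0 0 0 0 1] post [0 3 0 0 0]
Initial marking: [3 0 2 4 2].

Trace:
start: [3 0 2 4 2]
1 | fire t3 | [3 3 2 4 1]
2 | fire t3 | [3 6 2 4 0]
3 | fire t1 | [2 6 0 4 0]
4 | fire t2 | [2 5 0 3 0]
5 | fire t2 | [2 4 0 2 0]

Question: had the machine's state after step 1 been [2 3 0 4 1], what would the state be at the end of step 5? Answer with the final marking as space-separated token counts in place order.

2 4 0 2 0

state after step 1 := [2 3 0 4 1]
2 | fire t3 | [2 6 0 4 0]
3 | fire t1 | [2 6 0 4 0]
4 | fire t2 | [2 5 0 3 0]
5 | fire t2 | [2 4 0 2 0]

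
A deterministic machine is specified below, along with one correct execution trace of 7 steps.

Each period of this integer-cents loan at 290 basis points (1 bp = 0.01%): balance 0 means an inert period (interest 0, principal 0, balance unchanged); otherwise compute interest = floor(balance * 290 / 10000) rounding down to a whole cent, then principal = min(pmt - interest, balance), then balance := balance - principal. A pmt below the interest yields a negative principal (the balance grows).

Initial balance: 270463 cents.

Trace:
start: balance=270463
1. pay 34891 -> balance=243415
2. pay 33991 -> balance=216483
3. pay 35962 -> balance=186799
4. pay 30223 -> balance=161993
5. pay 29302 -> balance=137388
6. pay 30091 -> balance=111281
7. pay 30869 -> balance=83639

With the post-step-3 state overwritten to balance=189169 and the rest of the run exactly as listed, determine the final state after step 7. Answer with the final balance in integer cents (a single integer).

state after step 3 := balance=189169
4. pay 30223 -> balance=164431
5. pay 29302 -> balance=139897
6. pay 30091 -> balance=113863
7. pay 30869 -> balance=86296

86296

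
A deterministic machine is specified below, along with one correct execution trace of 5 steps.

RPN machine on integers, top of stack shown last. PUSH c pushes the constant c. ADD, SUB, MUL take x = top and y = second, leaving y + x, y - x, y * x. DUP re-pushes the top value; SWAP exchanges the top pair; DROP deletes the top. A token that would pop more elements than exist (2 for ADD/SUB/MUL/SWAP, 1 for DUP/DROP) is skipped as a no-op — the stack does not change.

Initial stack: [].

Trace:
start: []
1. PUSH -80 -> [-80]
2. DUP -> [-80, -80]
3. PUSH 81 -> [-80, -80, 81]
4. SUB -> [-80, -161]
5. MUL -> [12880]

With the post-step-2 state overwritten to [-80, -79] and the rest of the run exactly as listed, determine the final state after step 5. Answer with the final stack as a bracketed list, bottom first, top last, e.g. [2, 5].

state after step 2 := [-80, -79]
3. PUSH 81 -> [-80, -79, 81]
4. SUB -> [-80, -160]
5. MUL -> [12800]

[12800]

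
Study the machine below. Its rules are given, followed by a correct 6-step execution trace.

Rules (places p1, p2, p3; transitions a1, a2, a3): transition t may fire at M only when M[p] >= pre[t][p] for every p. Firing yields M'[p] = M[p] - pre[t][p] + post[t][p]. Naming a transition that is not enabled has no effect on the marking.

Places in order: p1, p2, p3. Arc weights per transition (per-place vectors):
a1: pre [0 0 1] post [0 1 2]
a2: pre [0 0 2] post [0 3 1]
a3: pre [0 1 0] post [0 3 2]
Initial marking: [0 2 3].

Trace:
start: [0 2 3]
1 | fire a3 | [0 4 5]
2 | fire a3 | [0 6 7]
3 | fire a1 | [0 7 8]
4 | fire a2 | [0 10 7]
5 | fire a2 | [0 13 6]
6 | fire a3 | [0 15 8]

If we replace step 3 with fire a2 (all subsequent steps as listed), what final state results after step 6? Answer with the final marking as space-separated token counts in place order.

0 17 6

(re-executing from step 3 with the substitution; state before step 3: [0 6 7])
3 | fire a2 | [0 9 6]
4 | fire a2 | [0 12 5]
5 | fire a2 | [0 15 4]
6 | fire a3 | [0 17 6]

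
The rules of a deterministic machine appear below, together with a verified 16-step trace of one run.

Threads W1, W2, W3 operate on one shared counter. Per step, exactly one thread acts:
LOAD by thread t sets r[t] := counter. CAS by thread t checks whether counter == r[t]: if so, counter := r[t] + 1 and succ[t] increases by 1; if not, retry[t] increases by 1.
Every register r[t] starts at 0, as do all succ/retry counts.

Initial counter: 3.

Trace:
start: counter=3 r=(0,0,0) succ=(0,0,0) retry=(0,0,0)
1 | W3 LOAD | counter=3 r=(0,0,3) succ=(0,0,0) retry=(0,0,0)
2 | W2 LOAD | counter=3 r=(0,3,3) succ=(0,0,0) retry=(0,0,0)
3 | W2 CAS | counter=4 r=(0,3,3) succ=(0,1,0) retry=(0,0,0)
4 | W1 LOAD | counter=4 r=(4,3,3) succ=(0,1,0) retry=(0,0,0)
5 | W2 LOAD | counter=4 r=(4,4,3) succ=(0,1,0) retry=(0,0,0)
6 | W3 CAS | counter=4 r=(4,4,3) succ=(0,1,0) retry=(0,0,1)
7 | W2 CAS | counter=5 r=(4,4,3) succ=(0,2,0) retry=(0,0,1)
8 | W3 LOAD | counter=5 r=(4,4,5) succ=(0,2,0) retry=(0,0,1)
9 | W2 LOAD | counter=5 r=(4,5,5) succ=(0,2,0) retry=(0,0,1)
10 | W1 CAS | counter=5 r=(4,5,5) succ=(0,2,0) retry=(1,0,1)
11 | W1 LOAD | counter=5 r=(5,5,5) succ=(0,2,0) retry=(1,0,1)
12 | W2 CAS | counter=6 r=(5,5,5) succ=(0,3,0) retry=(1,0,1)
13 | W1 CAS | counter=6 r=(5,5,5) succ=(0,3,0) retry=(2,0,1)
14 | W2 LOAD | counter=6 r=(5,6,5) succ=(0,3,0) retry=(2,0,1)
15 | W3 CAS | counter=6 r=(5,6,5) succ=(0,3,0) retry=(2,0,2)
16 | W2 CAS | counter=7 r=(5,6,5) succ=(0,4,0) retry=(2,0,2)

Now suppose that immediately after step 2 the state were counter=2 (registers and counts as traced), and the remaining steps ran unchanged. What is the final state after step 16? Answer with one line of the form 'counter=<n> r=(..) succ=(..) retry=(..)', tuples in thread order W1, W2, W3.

counter=5 r=(3,4,3) succ=(0,3,0) retry=(2,1,2)

state after step 2 := counter=2 r=(0,3,3) succ=(0,0,0) retry=(0,0,0)
3 | W2 CAS | counter=2 r=(0,3,3) succ=(0,0,0) retry=(0,1,0)
4 | W1 LOAD | counter=2 r=(2,3,3) succ=(0,0,0) retry=(0,1,0)
5 | W2 LOAD | counter=2 r=(2,2,3) succ=(0,0,0) retry=(0,1,0)
6 | W3 CAS | counter=2 r=(2,2,3) succ=(0,0,0) retry=(0,1,1)
7 | W2 CAS | counter=3 r=(2,2,3) succ=(0,1,0) retry=(0,1,1)
8 | W3 LOAD | counter=3 r=(2,2,3) succ=(0,1,0) retry=(0,1,1)
9 | W2 LOAD | counter=3 r=(2,3,3) succ=(0,1,0) retry=(0,1,1)
10 | W1 CAS | counter=3 r=(2,3,3) succ=(0,1,0) retry=(1,1,1)
11 | W1 LOAD | counter=3 r=(3,3,3) succ=(0,1,0) retry=(1,1,1)
12 | W2 CAS | counter=4 r=(3,3,3) succ=(0,2,0) retry=(1,1,1)
13 | W1 CAS | counter=4 r=(3,3,3) succ=(0,2,0) retry=(2,1,1)
14 | W2 LOAD | counter=4 r=(3,4,3) succ=(0,2,0) retry=(2,1,1)
15 | W3 CAS | counter=4 r=(3,4,3) succ=(0,2,0) retry=(2,1,2)
16 | W2 CAS | counter=5 r=(3,4,3) succ=(0,3,0) retry=(2,1,2)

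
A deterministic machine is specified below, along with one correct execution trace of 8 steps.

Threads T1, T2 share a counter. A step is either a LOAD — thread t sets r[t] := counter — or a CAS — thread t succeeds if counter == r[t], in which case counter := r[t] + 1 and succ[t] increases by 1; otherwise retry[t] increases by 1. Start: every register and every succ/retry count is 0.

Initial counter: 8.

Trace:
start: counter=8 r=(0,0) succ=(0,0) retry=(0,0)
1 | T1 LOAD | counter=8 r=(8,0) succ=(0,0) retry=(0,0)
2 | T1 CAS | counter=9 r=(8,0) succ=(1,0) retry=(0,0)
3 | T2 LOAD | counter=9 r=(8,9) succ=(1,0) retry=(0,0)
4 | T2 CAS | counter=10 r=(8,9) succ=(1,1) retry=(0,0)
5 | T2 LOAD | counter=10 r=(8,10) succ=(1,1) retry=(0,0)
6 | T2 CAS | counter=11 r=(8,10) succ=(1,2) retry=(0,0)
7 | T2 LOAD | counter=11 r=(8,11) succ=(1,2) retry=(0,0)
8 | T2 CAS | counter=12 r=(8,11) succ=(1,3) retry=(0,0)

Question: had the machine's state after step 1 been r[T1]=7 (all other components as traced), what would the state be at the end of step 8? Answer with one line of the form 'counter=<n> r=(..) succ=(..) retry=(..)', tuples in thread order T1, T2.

state after step 1 := counter=8 r=(7,0) succ=(0,0) retry=(0,0)
2 | T1 CAS | counter=8 r=(7,0) succ=(0,0) retry=(1,0)
3 | T2 LOAD | counter=8 r=(7,8) succ=(0,0) retry=(1,0)
4 | T2 CAS | counter=9 r=(7,8) succ=(0,1) retry=(1,0)
5 | T2 LOAD | counter=9 r=(7,9) succ=(0,1) retry=(1,0)
6 | T2 CAS | counter=10 r=(7,9) succ=(0,2) retry=(1,0)
7 | T2 LOAD | counter=10 r=(7,10) succ=(0,2) retry=(1,0)
8 | T2 CAS | counter=11 r=(7,10) succ=(0,3) retry=(1,0)

counter=11 r=(7,10) succ=(0,3) retry=(1,0)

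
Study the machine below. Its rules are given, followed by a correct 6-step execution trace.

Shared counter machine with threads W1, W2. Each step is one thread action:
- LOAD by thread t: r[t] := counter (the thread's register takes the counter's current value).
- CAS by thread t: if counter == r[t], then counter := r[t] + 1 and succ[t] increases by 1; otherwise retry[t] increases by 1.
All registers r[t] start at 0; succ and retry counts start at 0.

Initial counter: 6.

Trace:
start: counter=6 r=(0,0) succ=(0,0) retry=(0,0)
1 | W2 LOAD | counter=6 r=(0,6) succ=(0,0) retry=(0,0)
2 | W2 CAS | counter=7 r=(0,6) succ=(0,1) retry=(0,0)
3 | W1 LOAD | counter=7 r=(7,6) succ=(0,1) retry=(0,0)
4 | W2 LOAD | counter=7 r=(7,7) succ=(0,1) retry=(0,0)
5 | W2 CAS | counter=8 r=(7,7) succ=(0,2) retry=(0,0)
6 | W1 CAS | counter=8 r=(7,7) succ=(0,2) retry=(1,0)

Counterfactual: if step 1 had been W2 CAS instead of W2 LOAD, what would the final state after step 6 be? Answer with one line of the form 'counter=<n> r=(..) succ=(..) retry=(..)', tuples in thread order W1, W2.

counter=7 r=(6,6) succ=(0,1) retry=(1,2)

(re-executing from step 1 with the substitution; state before step 1: counter=6 r=(0,0) succ=(0,0) retry=(0,0))
1 | W2 CAS | counter=6 r=(0,0) succ=(0,0) retry=(0,1)
2 | W2 CAS | counter=6 r=(0,0) succ=(0,0) retry=(0,2)
3 | W1 LOAD | counter=6 r=(6,0) succ=(0,0) retry=(0,2)
4 | W2 LOAD | counter=6 r=(6,6) succ=(0,0) retry=(0,2)
5 | W2 CAS | counter=7 r=(6,6) succ=(0,1) retry=(0,2)
6 | W1 CAS | counter=7 r=(6,6) succ=(0,1) retry=(1,2)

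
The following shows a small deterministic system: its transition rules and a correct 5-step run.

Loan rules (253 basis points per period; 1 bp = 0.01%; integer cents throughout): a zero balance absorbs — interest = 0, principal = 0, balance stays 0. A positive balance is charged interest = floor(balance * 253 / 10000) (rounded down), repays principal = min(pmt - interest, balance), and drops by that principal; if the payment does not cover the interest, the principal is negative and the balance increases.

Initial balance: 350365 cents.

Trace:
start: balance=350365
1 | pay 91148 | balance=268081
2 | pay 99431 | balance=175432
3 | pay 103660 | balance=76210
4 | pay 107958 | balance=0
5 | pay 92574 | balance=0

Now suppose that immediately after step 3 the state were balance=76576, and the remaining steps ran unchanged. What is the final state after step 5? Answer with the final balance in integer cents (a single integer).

state after step 3 := balance=76576
4 | pay 107958 | balance=0
5 | pay 92574 | balance=0

0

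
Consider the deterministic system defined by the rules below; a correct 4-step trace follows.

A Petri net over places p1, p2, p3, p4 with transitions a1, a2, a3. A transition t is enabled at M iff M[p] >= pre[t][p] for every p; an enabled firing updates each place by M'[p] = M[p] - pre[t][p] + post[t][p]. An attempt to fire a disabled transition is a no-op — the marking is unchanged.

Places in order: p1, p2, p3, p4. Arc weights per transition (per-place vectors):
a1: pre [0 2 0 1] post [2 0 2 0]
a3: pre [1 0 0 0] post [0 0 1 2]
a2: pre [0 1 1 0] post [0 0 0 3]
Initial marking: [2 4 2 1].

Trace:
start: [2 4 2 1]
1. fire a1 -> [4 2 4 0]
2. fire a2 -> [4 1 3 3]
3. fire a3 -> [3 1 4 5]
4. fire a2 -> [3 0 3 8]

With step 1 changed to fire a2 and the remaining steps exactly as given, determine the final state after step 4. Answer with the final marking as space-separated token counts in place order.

1 1 0 12

(re-executing from step 1 with the substitution; state before step 1: [2 4 2 1])
1. fire a2 -> [2 3 1 4]
2. fire a2 -> [2 2 0 7]
3. fire a3 -> [1 2 1 9]
4. fire a2 -> [1 1 0 12]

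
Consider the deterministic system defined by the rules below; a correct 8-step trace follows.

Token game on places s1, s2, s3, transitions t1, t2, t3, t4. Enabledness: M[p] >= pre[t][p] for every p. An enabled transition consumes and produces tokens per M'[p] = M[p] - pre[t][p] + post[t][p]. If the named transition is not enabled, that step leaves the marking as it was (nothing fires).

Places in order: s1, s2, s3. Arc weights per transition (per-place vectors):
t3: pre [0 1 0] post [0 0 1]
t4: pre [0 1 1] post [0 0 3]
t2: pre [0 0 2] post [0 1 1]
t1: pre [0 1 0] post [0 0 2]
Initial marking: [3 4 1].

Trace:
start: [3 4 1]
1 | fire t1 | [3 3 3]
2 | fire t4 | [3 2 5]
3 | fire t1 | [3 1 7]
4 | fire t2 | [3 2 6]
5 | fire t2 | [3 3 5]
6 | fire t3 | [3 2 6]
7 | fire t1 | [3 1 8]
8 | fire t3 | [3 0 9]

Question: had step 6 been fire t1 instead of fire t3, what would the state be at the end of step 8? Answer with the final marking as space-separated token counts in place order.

(re-executing from step 6 with the substitution; state before step 6: [3 3 5])
6 | fire t1 | [3 2 7]
7 | fire t1 | [3 1 9]
8 | fire t3 | [3 0 10]

3 0 10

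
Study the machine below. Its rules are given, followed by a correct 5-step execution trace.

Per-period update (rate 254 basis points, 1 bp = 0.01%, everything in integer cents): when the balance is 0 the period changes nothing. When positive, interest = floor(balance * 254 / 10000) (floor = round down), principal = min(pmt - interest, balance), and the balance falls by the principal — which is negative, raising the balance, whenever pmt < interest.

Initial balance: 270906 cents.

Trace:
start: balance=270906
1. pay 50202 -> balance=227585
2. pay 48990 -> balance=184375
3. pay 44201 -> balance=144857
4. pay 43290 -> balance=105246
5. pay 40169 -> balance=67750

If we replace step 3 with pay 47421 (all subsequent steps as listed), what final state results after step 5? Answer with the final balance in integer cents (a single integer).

(re-executing from step 3 with the substitution; state before step 3: balance=184375)
3. pay 47421 -> balance=141637
4. pay 43290 -> balance=101944
5. pay 40169 -> balance=64364

64364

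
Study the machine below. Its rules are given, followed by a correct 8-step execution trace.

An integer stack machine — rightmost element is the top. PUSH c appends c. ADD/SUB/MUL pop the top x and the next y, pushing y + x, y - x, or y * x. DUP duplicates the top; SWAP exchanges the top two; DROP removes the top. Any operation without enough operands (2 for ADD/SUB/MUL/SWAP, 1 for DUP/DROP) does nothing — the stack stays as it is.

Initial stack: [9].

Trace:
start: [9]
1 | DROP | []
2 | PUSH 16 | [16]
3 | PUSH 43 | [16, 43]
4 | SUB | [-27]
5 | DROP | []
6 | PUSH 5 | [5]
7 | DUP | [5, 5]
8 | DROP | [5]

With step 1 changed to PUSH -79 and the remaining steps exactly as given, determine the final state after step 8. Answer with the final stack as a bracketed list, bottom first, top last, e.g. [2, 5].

(re-executing from step 1 with the substitution; state before step 1: [9])
1 | PUSH -79 | [9, -79]
2 | PUSH 16 | [9, -79, 16]
3 | PUSH 43 | [9, -79, 16, 43]
4 | SUB | [9, -79, -27]
5 | DROP | [9, -79]
6 | PUSH 5 | [9, -79, 5]
7 | DUP | [9, -79, 5, 5]
8 | DROP | [9, -79, 5]

[9, -79, 5]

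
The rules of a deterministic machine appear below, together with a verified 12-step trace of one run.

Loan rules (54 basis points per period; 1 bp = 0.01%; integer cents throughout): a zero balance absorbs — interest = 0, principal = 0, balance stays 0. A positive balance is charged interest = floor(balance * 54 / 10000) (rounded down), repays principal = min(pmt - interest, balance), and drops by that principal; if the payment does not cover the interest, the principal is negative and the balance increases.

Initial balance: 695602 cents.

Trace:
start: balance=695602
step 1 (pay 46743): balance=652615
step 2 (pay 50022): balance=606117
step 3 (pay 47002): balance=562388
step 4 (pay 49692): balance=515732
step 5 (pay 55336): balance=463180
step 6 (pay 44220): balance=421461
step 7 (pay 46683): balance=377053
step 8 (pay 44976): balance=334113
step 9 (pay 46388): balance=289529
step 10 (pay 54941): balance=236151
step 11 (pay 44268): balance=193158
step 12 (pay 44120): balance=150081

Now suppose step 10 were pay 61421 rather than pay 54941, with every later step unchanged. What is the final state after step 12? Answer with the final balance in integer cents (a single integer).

143530

(re-executing from step 10 with the substitution; state before step 10: balance=289529)
step 10 (pay 61421): balance=229671
step 11 (pay 44268): balance=186643
step 12 (pay 44120): balance=143530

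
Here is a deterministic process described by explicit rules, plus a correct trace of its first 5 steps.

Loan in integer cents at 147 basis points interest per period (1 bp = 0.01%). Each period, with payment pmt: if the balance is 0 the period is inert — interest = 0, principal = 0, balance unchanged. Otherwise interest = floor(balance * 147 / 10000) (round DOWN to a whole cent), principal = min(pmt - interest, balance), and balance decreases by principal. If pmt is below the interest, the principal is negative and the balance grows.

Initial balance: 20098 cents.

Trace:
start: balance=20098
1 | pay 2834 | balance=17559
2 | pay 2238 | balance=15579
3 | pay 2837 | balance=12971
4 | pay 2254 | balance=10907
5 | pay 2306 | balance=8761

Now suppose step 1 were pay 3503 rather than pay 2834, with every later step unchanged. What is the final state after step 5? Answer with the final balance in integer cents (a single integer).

(re-executing from step 1 with the substitution; state before step 1: balance=20098)
1 | pay 3503 | balance=16890
2 | pay 2238 | balance=14900
3 | pay 2837 | balance=12282
4 | pay 2254 | balance=10208
5 | pay 2306 | balance=8052

8052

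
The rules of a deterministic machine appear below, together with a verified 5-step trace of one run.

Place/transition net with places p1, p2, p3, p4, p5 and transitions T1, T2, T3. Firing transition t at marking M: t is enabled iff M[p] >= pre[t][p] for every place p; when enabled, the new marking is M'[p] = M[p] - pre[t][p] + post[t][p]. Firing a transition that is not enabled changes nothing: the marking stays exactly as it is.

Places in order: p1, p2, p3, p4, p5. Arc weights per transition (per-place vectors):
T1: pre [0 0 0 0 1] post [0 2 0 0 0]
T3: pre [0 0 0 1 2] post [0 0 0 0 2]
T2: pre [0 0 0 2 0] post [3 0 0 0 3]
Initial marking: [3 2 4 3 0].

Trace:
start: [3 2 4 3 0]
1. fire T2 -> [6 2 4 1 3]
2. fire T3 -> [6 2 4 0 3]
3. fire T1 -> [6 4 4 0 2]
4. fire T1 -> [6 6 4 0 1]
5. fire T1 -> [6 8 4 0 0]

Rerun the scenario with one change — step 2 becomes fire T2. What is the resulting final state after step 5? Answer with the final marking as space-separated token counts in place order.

(re-executing from step 2 with the substitution; state before step 2: [6 2 4 1 3])
2. fire T2 -> [6 2 4 1 3]
3. fire T1 -> [6 4 4 1 2]
4. fire T1 -> [6 6 4 1 1]
5. fire T1 -> [6 8 4 1 0]

6 8 4 1 0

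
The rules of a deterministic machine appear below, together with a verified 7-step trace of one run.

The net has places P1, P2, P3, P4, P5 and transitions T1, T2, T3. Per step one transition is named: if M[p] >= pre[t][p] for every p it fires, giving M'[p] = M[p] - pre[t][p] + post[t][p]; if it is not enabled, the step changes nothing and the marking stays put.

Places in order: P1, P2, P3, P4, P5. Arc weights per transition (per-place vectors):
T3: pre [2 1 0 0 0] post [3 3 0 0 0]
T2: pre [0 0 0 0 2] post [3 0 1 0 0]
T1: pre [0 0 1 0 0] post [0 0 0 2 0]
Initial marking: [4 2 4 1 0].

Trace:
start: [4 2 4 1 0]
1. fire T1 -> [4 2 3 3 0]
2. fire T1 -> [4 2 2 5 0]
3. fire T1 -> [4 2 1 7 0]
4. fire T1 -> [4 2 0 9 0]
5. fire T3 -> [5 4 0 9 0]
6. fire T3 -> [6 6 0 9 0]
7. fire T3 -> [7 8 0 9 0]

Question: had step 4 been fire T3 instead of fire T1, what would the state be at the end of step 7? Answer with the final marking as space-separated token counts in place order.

(re-executing from step 4 with the substitution; state before step 4: [4 2 1 7 0])
4. fire T3 -> [5 4 1 7 0]
5. fire T3 -> [6 6 1 7 0]
6. fire T3 -> [7 8 1 7 0]
7. fire T3 -> [8 10 1 7 0]

8 10 1 7 0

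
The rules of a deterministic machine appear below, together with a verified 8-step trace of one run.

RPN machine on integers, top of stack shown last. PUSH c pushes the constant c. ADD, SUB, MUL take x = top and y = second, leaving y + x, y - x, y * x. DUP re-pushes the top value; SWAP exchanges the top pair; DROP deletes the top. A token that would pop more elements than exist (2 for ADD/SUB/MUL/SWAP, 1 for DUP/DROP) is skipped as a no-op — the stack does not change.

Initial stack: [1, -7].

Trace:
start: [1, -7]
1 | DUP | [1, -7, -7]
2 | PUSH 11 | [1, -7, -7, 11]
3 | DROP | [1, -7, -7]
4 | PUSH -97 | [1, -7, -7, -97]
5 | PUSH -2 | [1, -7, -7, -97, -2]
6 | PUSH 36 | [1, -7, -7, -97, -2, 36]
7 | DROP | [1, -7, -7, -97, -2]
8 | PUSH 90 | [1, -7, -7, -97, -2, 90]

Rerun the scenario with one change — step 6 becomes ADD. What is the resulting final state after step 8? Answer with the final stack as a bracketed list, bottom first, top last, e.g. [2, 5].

(re-executing from step 6 with the substitution; state before step 6: [1, -7, -7, -97, -2])
6 | ADD | [1, -7, -7, -99]
7 | DROP | [1, -7, -7]
8 | PUSH 90 | [1, -7, -7, 90]

[1, -7, -7, 90]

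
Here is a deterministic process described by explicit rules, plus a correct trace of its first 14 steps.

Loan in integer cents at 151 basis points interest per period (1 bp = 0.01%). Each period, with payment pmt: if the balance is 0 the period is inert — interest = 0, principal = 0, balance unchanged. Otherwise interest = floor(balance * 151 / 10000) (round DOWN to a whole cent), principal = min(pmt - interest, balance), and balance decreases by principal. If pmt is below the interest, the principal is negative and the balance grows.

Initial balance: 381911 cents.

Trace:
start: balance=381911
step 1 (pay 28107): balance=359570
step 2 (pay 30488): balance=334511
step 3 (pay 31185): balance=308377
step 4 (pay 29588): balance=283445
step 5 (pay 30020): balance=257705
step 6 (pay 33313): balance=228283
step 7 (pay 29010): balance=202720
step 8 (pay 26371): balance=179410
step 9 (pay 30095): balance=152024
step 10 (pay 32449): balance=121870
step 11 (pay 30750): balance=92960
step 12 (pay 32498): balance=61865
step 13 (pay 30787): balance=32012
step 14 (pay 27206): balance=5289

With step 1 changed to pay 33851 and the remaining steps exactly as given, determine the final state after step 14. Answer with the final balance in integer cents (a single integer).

(re-executing from step 1 with the substitution; state before step 1: balance=381911)
step 1 (pay 33851): balance=353826
step 2 (pay 30488): balance=328680
step 3 (pay 31185): balance=302458
step 4 (pay 29588): balance=277437
step 5 (pay 30020): balance=251606
step 6 (pay 33313): balance=222092
step 7 (pay 29010): balance=196435
step 8 (pay 26371): balance=173030
step 9 (pay 30095): balance=145547
step 10 (pay 32449): balance=115295
step 11 (pay 30750): balance=86285
step 12 (pay 32498): balance=55089
step 13 (pay 30787): balance=25133
step 14 (pay 27206): balance=0

0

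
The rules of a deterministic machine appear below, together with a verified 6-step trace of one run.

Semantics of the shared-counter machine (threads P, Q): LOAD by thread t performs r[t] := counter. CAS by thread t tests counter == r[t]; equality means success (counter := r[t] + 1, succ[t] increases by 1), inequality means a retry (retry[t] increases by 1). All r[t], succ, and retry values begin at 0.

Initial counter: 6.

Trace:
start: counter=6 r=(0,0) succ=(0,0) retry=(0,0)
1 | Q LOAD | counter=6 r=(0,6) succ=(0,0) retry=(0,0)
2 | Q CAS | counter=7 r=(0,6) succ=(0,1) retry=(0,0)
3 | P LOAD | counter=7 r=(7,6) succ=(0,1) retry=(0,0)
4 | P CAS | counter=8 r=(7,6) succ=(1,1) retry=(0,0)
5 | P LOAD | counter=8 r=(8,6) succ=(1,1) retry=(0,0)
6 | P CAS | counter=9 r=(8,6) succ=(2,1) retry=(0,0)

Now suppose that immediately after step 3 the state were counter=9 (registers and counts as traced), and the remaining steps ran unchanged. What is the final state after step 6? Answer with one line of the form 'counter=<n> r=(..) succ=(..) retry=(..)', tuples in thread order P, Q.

counter=10 r=(9,6) succ=(1,1) retry=(1,0)

state after step 3 := counter=9 r=(7,6) succ=(0,1) retry=(0,0)
4 | P CAS | counter=9 r=(7,6) succ=(0,1) retry=(1,0)
5 | P LOAD | counter=9 r=(9,6) succ=(0,1) retry=(1,0)
6 | P CAS | counter=10 r=(9,6) succ=(1,1) retry=(1,0)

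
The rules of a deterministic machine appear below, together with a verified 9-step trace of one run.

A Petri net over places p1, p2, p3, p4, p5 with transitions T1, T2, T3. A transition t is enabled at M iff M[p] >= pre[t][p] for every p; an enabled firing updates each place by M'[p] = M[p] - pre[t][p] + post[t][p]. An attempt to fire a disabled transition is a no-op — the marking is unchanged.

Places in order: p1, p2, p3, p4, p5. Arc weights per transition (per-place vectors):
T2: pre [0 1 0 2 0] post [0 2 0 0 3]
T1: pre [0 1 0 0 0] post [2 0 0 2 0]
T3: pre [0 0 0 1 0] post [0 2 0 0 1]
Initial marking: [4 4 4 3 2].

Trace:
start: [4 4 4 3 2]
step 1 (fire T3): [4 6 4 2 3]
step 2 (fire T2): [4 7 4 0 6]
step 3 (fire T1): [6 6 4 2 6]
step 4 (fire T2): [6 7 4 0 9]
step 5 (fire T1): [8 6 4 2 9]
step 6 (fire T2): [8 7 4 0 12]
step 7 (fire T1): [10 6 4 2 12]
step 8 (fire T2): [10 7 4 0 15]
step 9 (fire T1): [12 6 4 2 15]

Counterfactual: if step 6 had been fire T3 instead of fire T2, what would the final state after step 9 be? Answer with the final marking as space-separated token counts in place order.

12 7 4 3 13

(re-executing from step 6 with the substitution; state before step 6: [8 6 4 2 9])
step 6 (fire T3): [8 8 4 1 10]
step 7 (fire T1): [10 7 4 3 10]
step 8 (fire T2): [10 8 4 1 13]
step 9 (fire T1): [12 7 4 3 13]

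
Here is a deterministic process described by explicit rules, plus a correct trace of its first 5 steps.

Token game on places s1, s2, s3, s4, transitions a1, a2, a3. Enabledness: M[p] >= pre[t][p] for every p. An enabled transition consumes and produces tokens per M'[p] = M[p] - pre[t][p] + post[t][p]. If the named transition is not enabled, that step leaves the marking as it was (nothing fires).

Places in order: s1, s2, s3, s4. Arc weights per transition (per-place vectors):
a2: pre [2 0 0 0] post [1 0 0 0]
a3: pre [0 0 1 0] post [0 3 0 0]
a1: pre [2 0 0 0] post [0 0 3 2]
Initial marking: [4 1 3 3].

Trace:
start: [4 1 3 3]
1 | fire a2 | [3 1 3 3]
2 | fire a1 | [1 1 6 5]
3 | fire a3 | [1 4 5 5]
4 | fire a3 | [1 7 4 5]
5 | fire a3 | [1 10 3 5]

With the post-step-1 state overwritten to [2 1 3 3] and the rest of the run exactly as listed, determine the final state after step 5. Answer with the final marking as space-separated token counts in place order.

0 10 3 5

state after step 1 := [2 1 3 3]
2 | fire a1 | [0 1 6 5]
3 | fire a3 | [0 4 5 5]
4 | fire a3 | [0 7 4 5]
5 | fire a3 | [0 10 3 5]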